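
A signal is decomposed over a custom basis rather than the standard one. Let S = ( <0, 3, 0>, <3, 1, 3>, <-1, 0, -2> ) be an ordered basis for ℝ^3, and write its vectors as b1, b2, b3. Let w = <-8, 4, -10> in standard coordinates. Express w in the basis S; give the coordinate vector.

<2, -2, 2>

Write w = c_1 b1 + ... + c_3 b3 and solve for the c_i.
Row-reducing the augmented matrix [M | w] gives c = (2, -2, 2).
Check: 2b1 - 2b2 + 2b3 = <-8, 4, -10>.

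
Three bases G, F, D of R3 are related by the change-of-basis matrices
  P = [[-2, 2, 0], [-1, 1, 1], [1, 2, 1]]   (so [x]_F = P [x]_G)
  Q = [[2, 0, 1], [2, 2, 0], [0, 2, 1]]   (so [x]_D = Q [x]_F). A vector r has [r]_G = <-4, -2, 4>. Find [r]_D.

<4, 20, 8>

Apply P to get F-coordinates <4, 6, -4>, then Q to get D-coordinates.
The result is [r]_D = <4, 20, 8>.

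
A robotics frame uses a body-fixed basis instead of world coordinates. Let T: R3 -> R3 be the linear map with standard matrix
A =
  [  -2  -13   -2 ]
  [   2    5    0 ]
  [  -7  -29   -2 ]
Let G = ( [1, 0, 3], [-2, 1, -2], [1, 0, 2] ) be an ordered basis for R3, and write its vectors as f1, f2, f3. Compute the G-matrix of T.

[[-1, -3, -3], [2, 1, 2], [-3, 0, 1]]

The j-th column of [T]_G is [T(fj)]_G.
T(f1) = A f1 = [-8, 2, -13] = -f1 + 2f2 - 3f3, so column 1 is [-1, 2, -3].
Repeating for f2, f3 and assembling the columns gives [[-1, -3, -3], [2, 1, 2], [-3, 0, 1]].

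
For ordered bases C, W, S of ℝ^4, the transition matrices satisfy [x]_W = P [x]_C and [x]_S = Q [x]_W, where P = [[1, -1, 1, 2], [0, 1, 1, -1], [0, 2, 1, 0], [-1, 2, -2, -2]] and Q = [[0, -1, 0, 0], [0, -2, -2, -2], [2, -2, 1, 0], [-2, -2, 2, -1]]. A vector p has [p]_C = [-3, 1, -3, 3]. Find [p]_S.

[5, 2, 7, 5]

First [p]_W = P [p]_C = [-1, -5, -1, 5].
Then [p]_S = Q [p]_W = [5, 2, 7, 5].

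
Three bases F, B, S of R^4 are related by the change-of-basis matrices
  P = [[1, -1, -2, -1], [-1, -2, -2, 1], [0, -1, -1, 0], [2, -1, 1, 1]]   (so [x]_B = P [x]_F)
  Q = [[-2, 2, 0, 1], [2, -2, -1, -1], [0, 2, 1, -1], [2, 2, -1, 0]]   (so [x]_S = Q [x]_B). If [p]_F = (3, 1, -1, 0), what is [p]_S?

Composing the changes, [p]_S = Q P [p]_F.
Q P = [[-2, -3, 1, 5], [2, 4, 0, -5], [-4, -4, -6, 1], [0, -5, -7, 0]]; applying this to (3, 1, -1, 0) gives (-10, 10, -10, 2).

(-10, 10, -10, 2)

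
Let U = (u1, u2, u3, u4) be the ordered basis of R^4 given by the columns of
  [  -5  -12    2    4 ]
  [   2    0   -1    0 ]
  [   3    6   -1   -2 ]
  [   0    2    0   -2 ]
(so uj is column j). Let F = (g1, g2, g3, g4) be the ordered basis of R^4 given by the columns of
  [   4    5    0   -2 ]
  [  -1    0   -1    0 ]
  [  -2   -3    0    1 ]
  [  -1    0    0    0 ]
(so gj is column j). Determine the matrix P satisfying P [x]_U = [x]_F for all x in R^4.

Column j of P is [uj]_F, since P maps U-coordinates to F-coordinates.
Expressing u1 in F: u1 = 0·g1 - g2 - 2g3 + 0·g4, so column 1 of P is [0, -1, -2, 0].
Doing the same for each uj gives P = [[0, -2, 0, 2], [-1, 0, 0, 0], [-2, 2, 1, -2], [0, 2, -1, 2]].

[[0, -2, 0, 2], [-1, 0, 0, 0], [-2, 2, 1, -2], [0, 2, -1, 2]]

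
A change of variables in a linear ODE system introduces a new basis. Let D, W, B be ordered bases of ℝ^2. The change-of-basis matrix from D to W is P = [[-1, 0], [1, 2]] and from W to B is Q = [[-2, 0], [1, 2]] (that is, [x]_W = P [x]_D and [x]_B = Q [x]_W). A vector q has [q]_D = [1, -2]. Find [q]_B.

First [q]_W = P [q]_D = [-1, -3].
Then [q]_B = Q [q]_W = [2, -7].

[2, -7]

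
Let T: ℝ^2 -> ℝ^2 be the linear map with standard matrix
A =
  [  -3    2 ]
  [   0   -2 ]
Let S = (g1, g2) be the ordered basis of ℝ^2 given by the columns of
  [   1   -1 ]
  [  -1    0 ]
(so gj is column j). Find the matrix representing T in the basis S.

The j-th column of [T]_S is [T(gj)]_S.
T(g1) = A g1 = [-5, 2] = -2g1 + 3g2, so column 1 is [-2, 3].
Repeating for g2 and assembling the columns gives [[-2, 0], [3, -3]].

[[-2, 0], [3, -3]]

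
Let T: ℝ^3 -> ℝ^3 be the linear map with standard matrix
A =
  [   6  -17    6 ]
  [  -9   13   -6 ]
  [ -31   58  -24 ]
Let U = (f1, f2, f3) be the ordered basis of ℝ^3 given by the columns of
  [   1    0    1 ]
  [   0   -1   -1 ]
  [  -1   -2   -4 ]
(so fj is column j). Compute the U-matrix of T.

[[-1, 2, 1], [2, -2, 0], [1, 3, -2]]

Let P have columns f1, ..., f3. Then [T]_U = P^(-1) A P.
Here det P = 1, so P^(-1) is integer; computing A P first and then P^(-1)(A P) gives [[-1, 2, 1], [2, -2, 0], [1, 3, -2]].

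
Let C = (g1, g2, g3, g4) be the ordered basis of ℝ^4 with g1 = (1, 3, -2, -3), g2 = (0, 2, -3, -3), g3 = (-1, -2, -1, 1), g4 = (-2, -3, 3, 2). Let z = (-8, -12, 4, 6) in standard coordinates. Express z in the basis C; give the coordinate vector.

(1, 0, 3, 3)

We seek scalars with c_1 g1 + ... + c_4 g4 = z; equivalently solve M c = z where the columns of M are g1, ..., g4.
Gaussian elimination on [M | z] yields c = (1, 0, 3, 3).
Check: g1 + 0·g2 + 3g3 + 3g4 = (-8, -12, 4, 6).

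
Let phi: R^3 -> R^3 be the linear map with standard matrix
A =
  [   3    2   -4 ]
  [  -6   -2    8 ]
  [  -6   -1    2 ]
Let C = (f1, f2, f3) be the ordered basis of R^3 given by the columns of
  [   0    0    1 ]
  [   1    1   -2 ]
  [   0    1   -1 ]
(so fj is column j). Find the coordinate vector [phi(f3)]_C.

<-1, -3, 3>

Column 3 of [phi]_C is the C-coordinate vector of phi(f3).
In standard coordinates phi(f3) = A f3 = <3, -10, -6>.
Converting to C: <3, -10, -6> = -f1 - 3f2 + 3f3, so the coordinate vector is <-1, -3, 3>.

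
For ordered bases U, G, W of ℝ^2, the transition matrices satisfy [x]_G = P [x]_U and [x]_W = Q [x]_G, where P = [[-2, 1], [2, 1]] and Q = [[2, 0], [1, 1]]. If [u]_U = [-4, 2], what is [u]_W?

Composing the changes, [u]_W = Q P [u]_U.
Q P = [[-4, 2], [0, 2]]; applying this to [-4, 2] gives [20, 4].

[20, 4]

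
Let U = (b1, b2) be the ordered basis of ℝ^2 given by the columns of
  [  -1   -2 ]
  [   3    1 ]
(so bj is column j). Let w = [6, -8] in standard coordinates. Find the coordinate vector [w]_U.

[-2, -2]

Write w = c_1 b1 + c_2 b2 and solve for the c_i.
System: -c_1 - 2c_2 = 6, 3c_1 + c_2 = -8; solving gives c_1 = -2, c_2 = -2.
Check: -2b1 - 2b2 = [6, -8].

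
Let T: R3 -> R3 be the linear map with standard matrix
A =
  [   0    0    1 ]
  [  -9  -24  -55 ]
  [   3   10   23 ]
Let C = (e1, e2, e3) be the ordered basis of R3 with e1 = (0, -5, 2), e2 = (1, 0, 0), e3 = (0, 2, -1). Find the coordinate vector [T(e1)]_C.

Compute T(e1) = A e1 = (2, 10, -4) in standard coordinates.
Then write this in C-coordinates: solve for y in y_1 e1 + ... + y_3 e3 = (2, 10, -4).
This gives y = (-2, 2, 0), which is column 1 of [T]_C.

(-2, 2, 0)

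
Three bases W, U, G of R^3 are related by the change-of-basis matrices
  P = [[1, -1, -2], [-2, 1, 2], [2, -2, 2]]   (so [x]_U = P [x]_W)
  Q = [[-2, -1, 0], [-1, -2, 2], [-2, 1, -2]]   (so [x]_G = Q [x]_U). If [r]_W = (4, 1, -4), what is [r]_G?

Apply P to get U-coordinates (11, -15, -2), then Q to get G-coordinates.
The result is [r]_G = (-7, 15, -33).

(-7, 15, -33)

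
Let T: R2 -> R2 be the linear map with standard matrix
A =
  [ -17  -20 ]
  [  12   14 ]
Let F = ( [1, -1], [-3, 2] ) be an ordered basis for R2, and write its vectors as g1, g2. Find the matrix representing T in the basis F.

With P the matrix whose columns are g1, g2, [T]_F = P^(-1) A P.
Column by column: T(g1) = A g1 = [3, -2]; its F-coordinates [0, -1] give column 1.
Continuing for each basis vector yields [T]_F = [[0, 2], [-1, -3]].

[[0, 2], [-1, -3]]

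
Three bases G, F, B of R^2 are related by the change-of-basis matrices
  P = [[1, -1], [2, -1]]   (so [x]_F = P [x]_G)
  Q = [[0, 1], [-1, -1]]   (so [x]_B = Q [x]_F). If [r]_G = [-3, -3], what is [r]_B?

[-3, 3]

Composing the changes, [r]_B = Q P [r]_G.
Q P = [[2, -1], [-3, 2]]; applying this to [-3, -3] gives [-3, 3].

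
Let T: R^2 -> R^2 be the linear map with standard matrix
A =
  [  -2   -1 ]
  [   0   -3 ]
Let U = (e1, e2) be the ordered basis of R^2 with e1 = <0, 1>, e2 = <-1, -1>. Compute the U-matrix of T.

Let P have columns e1, e2. Then [T]_U = P^(-1) A P.
Here det P = 1, so P^(-1) is integer; computing A P first and then P^(-1)(A P) gives [[-2, 0], [1, -3]].

[[-2, 0], [1, -3]]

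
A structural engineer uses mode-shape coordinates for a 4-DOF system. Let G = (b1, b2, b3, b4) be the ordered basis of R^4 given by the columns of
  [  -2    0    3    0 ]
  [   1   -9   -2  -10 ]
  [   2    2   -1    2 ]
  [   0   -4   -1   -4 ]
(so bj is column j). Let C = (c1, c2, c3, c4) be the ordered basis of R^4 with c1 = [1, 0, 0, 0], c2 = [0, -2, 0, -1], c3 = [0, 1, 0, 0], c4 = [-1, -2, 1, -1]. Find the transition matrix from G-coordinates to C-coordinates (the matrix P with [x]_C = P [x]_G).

[[0, 2, 2, 2], [-2, 2, 2, 2], [1, -1, 0, -2], [2, 2, -1, 2]]

Take x = bj: its G-coordinates are the j-th standard unit vector, so P e_j — column j of P — equals [bj]_C.
b1 = 0·c1 - 2c2 + c3 + 2c4, giving column 1 = [0, -2, 1, 2]; repeating for each j gives P = [[0, 2, 2, 2], [-2, 2, 2, 2], [1, -1, 0, -2], [2, 2, -1, 2]].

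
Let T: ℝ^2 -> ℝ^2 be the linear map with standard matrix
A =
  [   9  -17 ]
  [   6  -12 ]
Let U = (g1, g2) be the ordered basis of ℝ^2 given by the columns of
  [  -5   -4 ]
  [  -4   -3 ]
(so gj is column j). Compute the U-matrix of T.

[[-3, -3], [-2, 0]]

With P the matrix whose columns are g1, g2, [T]_U = P^(-1) A P.
Column by column: T(g1) = A g1 = [23, 18]; its U-coordinates [-3, -2] give column 1.
Continuing for each basis vector yields [T]_U = [[-3, -3], [-2, 0]].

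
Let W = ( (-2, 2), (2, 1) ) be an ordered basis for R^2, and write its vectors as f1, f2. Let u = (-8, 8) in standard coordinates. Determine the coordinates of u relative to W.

[u]_W is the unique c with M c = u, where M has columns f1, f2.
System: -2c_1 + 2c_2 = -8, 2c_1 + c_2 = 8; solving gives c_1 = 4, c_2 = 0.
Check: 4f1 + 0·f2 = (-8, 8).

(4, 0)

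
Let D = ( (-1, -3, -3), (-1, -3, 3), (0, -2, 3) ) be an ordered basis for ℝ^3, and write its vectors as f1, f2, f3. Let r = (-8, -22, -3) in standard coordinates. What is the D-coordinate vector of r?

We seek scalars with c_1 f1 + ... + c_3 f3 = r; equivalently solve M c = r where the columns of M are f1, ..., f3.
Solving this 3x3 system gives c = (4, 4, -1).
Check: 4f1 + 4f2 - f3 = (-8, -22, -3).

(4, 4, -1)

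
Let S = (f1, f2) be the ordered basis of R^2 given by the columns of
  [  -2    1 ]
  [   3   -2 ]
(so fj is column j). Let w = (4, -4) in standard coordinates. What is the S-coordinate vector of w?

[w]_S is the unique c with M c = w, where M has columns f1, f2.
System: -2c_1 + c_2 = 4, 3c_1 - 2c_2 = -4; solving gives c_1 = -4, c_2 = -4.
Check: -4f1 - 4f2 = (4, -4).

(-4, -4)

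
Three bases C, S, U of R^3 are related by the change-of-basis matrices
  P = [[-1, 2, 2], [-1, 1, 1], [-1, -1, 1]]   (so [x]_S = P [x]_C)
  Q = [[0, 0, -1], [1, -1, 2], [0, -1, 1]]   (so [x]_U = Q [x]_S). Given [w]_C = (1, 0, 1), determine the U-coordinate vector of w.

(0, 1, 0)

Composing the changes, [w]_U = Q P [w]_C.
Q P = [[1, 1, -1], [-2, -1, 3], [0, -2, 0]]; applying this to (1, 0, 1) gives (0, 1, 0).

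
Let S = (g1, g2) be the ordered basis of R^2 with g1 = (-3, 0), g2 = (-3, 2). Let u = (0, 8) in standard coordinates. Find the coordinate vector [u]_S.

Write u = c_1 g1 + c_2 g2 and solve for the c_i.
System: -3c_1 - 3c_2 = 0, 0c_1 + 2c_2 = 8; solving gives c_1 = -4, c_2 = 4.
Check: -4g1 + 4g2 = (0, 8).

(-4, 4)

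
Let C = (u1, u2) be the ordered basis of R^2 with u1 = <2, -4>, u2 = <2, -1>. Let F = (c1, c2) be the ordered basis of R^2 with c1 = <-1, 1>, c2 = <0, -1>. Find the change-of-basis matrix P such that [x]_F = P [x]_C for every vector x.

[[-2, -2], [2, -1]]

Let M have columns uj and N have columns cj. Then for every x, N [x]_F = x = M [x]_C, so P = N^(-1) M.
Since det N = 1, N^(-1) has integer entries; multiplying gives P = [[-2, -2], [2, -1]].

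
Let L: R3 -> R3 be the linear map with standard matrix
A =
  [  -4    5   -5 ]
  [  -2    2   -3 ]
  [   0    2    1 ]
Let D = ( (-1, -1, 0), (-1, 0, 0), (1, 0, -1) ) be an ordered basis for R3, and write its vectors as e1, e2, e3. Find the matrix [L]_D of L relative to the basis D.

The j-th column of [L]_D is [L(ej)]_D.
L(e1) = A e1 = (-1, 0, -2) = 0·e1 + 3e2 + 2e3, so column 1 is (0, 3, 2).
Repeating for e2, e3 and assembling the columns gives [[0, -2, -1], [3, -2, 1], [2, 0, 1]].

[[0, -2, -1], [3, -2, 1], [2, 0, 1]]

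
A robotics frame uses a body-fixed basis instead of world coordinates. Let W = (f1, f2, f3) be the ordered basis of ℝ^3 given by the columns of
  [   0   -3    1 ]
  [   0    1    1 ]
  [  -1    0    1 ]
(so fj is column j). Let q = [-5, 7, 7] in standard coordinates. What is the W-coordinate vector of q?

[-3, 3, 4]

We seek scalars with c_1 f1 + ... + c_3 f3 = q; equivalently solve M c = q where the columns of M are f1, ..., f3.
Solving this 3x3 system gives c = (-3, 3, 4).
Check: -3f1 + 3f2 + 4f3 = [-5, 7, 7].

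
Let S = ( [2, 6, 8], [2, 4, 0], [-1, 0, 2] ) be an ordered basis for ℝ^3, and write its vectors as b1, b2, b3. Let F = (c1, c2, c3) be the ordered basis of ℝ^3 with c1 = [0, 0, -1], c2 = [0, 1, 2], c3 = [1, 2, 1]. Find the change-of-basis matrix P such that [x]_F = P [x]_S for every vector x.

Let M have columns bj and N have columns cj. Then for every x, N [x]_F = x = M [x]_S, so P = N^(-1) M.
Since det N = 1, N^(-1) has integer entries; multiplying gives P = [[-2, 2, 1], [2, 0, 2], [2, 2, -1]].

[[-2, 2, 1], [2, 0, 2], [2, 2, -1]]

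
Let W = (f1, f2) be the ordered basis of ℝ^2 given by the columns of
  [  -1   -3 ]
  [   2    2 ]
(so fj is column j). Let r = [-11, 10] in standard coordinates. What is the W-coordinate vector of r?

Write r = c_1 f1 + c_2 f2 and solve for the c_i.
System: -c_1 - 3c_2 = -11, 2c_1 + 2c_2 = 10; solving gives c_1 = 2, c_2 = 3.
Check: 2f1 + 3f2 = [-11, 10].

[2, 3]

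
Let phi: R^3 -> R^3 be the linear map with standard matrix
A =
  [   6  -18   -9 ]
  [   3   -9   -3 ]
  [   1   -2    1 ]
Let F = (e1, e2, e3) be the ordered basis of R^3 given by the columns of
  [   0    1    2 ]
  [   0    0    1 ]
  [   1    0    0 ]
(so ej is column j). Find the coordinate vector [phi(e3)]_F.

<0, 0, -3>

Column 3 of [phi]_F is the F-coordinate vector of phi(e3).
In standard coordinates phi(e3) = A e3 = <-6, -3, 0>.
Converting to F: <-6, -3, 0> = 0·e1 + 0·e2 - 3e3, so the coordinate vector is <0, 0, -3>.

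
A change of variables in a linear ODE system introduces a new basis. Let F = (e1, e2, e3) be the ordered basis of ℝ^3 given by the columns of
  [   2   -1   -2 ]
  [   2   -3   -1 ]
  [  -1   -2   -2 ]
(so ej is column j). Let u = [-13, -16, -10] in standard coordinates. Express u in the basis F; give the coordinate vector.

[-2, 3, 3]

[u]_F is the unique c with M c = u, where M has columns e1, ..., e3.
Row-reducing the augmented matrix [M | u] gives c = (-2, 3, 3).
Check: -2e1 + 3e2 + 3e3 = [-13, -16, -10].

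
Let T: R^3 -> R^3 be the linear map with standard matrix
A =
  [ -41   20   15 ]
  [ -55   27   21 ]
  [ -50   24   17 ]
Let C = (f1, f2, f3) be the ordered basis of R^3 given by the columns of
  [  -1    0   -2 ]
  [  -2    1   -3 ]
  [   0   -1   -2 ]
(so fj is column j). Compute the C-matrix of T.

With P the matrix whose columns are f1, ..., f3, [T]_C = P^(-1) A P.
Column by column: T(f1) = A f1 = <1, 1, 2>; its C-coordinates <1, 0, -1> give column 1.
Continuing for each basis vector yields [T]_C = [[1, 1, 2], [0, -1, 0], [-1, -3, 3]].

[[1, 1, 2], [0, -1, 0], [-1, -3, 3]]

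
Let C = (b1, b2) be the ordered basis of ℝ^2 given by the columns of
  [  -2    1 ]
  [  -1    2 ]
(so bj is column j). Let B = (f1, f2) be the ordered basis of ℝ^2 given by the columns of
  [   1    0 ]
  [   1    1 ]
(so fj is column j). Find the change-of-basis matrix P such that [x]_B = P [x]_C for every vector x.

Let M have columns bj and N have columns fj. Then for every x, N [x]_B = x = M [x]_C, so P = N^(-1) M.
Since det N = 1, N^(-1) has integer entries; multiplying gives P = [[-2, 1], [1, 1]].

[[-2, 1], [1, 1]]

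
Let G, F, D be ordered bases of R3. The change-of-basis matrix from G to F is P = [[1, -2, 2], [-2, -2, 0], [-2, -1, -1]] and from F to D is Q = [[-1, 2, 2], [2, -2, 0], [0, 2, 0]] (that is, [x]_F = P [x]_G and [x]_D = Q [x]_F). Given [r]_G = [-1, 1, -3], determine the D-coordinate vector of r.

Composing the changes, [r]_D = Q P [r]_G.
Q P = [[-9, -4, -4], [6, 0, 4], [-4, -4, 0]]; applying this to [-1, 1, -3] gives [17, -18, 0].

[17, -18, 0]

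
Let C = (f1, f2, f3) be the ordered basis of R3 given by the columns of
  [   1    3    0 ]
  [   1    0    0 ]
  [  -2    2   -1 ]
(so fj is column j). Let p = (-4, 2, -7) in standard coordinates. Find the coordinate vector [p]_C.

(2, -2, -1)

[p]_C is the unique c with M c = p, where M has columns f1, ..., f3.
Row-reducing the augmented matrix [M | p] gives c = (2, -2, -1).
Check: 2f1 - 2f2 - f3 = (-4, 2, -7).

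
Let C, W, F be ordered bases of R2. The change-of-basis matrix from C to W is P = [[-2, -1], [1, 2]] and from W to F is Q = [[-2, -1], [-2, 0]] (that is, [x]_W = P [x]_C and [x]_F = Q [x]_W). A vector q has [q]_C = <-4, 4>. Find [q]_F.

First [q]_W = P [q]_C = <4, 4>.
Then [q]_F = Q [q]_W = <-12, -8>.

<-12, -8>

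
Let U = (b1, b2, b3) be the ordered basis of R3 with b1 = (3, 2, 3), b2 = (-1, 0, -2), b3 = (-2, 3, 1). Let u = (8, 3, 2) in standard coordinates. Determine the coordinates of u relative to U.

(3, 3, -1)

[u]_U is the unique c with M c = u, where M has columns b1, ..., b3.
Row-reducing the augmented matrix [M | u] gives c = (3, 3, -1).
Check: 3b1 + 3b2 - b3 = (8, 3, 2).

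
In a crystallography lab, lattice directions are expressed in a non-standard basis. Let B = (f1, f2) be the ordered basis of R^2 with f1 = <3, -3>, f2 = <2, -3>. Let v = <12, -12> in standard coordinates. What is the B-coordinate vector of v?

<4, 0>

Write v = c_1 f1 + c_2 f2 and solve for the c_i.
System: 3c_1 + 2c_2 = 12, -3c_1 - 3c_2 = -12; solving gives c_1 = 4, c_2 = 0.
Check: 4f1 + 0·f2 = <12, -12>.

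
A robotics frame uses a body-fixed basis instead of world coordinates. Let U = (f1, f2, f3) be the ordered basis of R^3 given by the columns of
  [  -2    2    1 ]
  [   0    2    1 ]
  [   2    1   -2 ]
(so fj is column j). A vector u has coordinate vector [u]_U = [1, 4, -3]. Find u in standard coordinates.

u = M [u]_U, where M has columns f1, ..., f3.
Carrying out the matrix-vector product, u = [3, 5, 12].

[3, 5, 12]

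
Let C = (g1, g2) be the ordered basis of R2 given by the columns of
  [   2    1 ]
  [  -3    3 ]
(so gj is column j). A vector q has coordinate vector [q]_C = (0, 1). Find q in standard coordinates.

(1, 3)

By definition q = 0·g1 + g2.
Summing componentwise gives (1, 3).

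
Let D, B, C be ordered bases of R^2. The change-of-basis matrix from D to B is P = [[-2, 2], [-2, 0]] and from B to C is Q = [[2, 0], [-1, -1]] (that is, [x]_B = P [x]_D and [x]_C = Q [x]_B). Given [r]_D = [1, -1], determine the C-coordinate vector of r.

[-8, 6]

Composing the changes, [r]_C = Q P [r]_D.
Q P = [[-4, 4], [4, -2]]; applying this to [1, -1] gives [-8, 6].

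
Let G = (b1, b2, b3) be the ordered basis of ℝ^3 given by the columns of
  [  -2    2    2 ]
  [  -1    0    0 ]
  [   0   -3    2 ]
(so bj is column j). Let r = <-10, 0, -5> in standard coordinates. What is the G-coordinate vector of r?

[r]_G is the unique c with M c = r, where M has columns b1, ..., b3.
Solving this 3x3 system gives c = (0, -1, -4).
Check: 0·b1 - b2 - 4b3 = <-10, 0, -5>.

<0, -1, -4>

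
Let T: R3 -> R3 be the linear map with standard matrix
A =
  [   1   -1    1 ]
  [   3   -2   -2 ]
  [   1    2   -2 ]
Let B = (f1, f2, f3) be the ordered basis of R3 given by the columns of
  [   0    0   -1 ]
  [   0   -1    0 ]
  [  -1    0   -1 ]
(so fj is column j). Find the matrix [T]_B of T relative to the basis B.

[[-3, 3, -3], [-2, -2, 1], [1, -1, 2]]

Let P have columns f1, ..., f3. Then [T]_B = P^(-1) A P.
Here det P = 1, so P^(-1) is integer; computing A P first and then P^(-1)(A P) gives [[-3, 3, -3], [-2, -2, 1], [1, -1, 2]].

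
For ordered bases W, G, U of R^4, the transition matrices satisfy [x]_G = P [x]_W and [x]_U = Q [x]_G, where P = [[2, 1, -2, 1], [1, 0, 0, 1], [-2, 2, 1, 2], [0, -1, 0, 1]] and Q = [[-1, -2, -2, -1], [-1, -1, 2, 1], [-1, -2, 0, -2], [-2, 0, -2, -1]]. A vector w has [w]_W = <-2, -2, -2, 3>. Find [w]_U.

First [w]_G = P [w]_W = <1, 1, 4, 5>.
Then [w]_U = Q [w]_G = <-16, 11, -13, -15>.

<-16, 11, -13, -15>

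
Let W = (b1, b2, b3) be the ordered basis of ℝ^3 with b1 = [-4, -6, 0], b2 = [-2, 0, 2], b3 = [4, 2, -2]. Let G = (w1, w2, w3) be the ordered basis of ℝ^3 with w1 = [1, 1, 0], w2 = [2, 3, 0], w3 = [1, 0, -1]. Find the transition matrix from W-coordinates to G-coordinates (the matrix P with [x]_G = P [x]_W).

Let M have columns bj and N have columns wj. Then for every x, N [x]_G = x = M [x]_W, so P = N^(-1) M.
Since det N = -1, N^(-1) has integer entries; multiplying gives P = [[0, 0, 2], [-2, 0, 0], [0, -2, 2]].

[[0, 0, 2], [-2, 0, 0], [0, -2, 2]]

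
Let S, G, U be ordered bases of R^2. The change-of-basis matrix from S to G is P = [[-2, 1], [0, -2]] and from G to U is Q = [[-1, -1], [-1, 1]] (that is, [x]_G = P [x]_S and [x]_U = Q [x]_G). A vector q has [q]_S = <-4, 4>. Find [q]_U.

Apply P to get G-coordinates <12, -8>, then Q to get U-coordinates.
The result is [q]_U = <-4, -20>.

<-4, -20>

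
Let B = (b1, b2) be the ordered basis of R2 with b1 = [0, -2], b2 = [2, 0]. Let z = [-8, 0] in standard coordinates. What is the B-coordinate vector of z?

[z]_B is the unique c with M c = z, where M has columns b1, b2.
System: 0c_1 + 2c_2 = -8, -2c_1 + 0c_2 = 0; solving gives c_1 = 0, c_2 = -4.
Check: 0·b1 - 4b2 = [-8, 0].

[0, -4]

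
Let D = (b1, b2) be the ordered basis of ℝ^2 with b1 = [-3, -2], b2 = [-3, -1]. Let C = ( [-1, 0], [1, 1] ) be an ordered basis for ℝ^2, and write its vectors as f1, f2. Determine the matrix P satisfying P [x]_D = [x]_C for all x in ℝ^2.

Take x = bj: its D-coordinates are the j-th standard unit vector, so P e_j — column j of P — equals [bj]_C.
b1 = f1 - 2f2, giving column 1 = [1, -2]; repeating for each j gives P = [[1, 2], [-2, -1]].

[[1, 2], [-2, -1]]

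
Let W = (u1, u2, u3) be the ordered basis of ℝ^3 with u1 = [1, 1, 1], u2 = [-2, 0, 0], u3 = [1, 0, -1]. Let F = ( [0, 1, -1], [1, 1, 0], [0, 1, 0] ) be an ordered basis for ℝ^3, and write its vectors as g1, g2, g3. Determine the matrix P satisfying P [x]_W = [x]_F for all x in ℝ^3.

[[-1, 0, 1], [1, -2, 1], [1, 2, -2]]

Let M have columns uj and N have columns gj. Then for every x, N [x]_F = x = M [x]_W, so P = N^(-1) M.
Since det N = -1, N^(-1) has integer entries; multiplying gives P = [[-1, 0, 1], [1, -2, 1], [1, 2, -2]].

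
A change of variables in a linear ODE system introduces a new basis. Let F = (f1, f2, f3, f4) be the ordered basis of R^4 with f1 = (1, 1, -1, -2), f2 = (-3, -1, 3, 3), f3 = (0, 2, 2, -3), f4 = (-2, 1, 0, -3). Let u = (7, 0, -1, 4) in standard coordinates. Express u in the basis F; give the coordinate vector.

Write u = c_1 f1 + ... + c_4 f4 and solve for the c_i.
Solving this 4x4 system gives c = (4, 1, 0, -3).
Check: 4f1 + f2 + 0·f3 - 3f4 = (7, 0, -1, 4).

(4, 1, 0, -3)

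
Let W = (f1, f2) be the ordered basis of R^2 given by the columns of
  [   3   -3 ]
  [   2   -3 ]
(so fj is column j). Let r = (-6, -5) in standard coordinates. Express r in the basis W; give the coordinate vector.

Write r = c_1 f1 + c_2 f2 and solve for the c_i.
System: 3c_1 - 3c_2 = -6, 2c_1 - 3c_2 = -5; solving gives c_1 = -1, c_2 = 1.
Check: -f1 + f2 = (-6, -5).

(-1, 1)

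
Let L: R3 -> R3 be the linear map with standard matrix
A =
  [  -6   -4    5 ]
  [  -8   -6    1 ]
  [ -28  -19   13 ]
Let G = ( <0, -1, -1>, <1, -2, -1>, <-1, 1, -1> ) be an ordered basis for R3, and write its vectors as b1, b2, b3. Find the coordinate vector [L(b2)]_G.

Compute L(b2) = A b2 = <-3, 3, -3> in standard coordinates.
Then write this in G-coordinates: solve for y in y_1 b1 + ... + y_3 b3 = <-3, 3, -3>.
This gives y = <0, 0, 3>, which is column 2 of [L]_G.

<0, 0, 3>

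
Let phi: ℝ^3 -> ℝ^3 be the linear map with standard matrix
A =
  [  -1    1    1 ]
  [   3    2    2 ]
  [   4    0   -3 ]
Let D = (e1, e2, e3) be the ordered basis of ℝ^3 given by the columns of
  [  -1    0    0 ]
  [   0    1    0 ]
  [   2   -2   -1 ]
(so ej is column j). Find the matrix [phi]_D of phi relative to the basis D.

With P the matrix whose columns are e1, ..., e3, [phi]_D = P^(-1) A P.
Column by column: phi(e1) = A e1 = [3, 1, -10]; its D-coordinates [-3, 1, 2] give column 1.
Continuing for each basis vector yields [phi]_D = [[-3, 1, 1], [1, -2, -2], [2, 0, 3]].

[[-3, 1, 1], [1, -2, -2], [2, 0, 3]]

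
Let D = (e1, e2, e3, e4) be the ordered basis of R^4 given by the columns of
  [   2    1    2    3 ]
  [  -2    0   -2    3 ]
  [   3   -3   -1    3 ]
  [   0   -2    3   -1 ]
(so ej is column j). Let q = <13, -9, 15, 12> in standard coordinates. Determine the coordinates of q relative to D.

[q]_D is the unique c with M c = q, where M has columns e1, ..., e4.
Gaussian elimination on [M | q] yields c = (3, -2, 3, 1).
Check: 3e1 - 2e2 + 3e3 + e4 = <13, -9, 15, 12>.

<3, -2, 3, 1>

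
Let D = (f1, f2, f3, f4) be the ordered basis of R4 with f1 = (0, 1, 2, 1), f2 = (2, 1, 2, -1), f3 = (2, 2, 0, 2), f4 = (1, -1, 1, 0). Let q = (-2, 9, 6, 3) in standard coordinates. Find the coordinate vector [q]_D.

(4, 1, 0, -4)

Write q = c_1 f1 + ... + c_4 f4 and solve for the c_i.
Gaussian elimination on [M | q] yields c = (4, 1, 0, -4).
Check: 4f1 + f2 + 0·f3 - 4f4 = (-2, 9, 6, 3).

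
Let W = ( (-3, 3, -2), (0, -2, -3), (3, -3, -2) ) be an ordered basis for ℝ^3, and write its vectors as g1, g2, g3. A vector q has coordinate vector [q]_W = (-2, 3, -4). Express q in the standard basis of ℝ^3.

By definition q = -2g1 + 3g2 - 4g3.
Summing componentwise gives (-6, 0, 3).

(-6, 0, 3)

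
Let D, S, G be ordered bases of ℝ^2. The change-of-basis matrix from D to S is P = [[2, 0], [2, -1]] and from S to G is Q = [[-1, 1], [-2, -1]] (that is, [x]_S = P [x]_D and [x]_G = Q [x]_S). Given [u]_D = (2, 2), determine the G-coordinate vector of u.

(-2, -10)

First [u]_S = P [u]_D = (4, 2).
Then [u]_G = Q [u]_S = (-2, -10).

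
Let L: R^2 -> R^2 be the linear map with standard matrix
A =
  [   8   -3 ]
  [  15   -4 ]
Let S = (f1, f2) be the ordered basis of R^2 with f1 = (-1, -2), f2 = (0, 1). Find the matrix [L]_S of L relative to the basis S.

The j-th column of [L]_S is [L(fj)]_S.
L(f1) = A f1 = (-2, -7) = 2f1 - 3f2, so column 1 is (2, -3).
Repeating for f2 and assembling the columns gives [[2, 3], [-3, 2]].

[[2, 3], [-3, 2]]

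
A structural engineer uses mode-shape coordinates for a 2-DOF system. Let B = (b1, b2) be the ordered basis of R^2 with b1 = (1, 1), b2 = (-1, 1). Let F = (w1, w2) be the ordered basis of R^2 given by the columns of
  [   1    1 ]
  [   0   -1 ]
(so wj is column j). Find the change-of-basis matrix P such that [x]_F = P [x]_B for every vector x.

Let M have columns bj and N have columns wj. Then for every x, N [x]_F = x = M [x]_B, so P = N^(-1) M.
Since det N = -1, N^(-1) has integer entries; multiplying gives P = [[2, 0], [-1, -1]].

[[2, 0], [-1, -1]]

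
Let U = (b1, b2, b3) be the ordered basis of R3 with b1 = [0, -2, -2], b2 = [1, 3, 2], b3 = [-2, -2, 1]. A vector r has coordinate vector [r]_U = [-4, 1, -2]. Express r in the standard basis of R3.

The coordinates say r = -4b1 + b2 - 2b3; adding the scaled basis vectors gives [5, 15, 8].

[5, 15, 8]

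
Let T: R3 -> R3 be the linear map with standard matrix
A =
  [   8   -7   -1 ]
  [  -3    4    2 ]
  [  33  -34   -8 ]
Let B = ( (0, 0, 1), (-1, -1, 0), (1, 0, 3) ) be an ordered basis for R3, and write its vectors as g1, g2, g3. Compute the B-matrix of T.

[[1, 1, 3], [-2, 1, -3], [-3, 0, 2]]

The j-th column of [T]_B is [T(gj)]_B.
T(g1) = A g1 = (-1, 2, -8) = g1 - 2g2 - 3g3, so column 1 is (1, -2, -3).
Repeating for g2, g3 and assembling the columns gives [[1, 1, 3], [-2, 1, -3], [-3, 0, 2]].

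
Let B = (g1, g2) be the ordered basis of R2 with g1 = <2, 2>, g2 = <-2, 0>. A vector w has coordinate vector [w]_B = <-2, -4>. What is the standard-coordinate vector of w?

<4, -4>

The coordinates say w = -2g1 - 4g2; adding the scaled basis vectors gives <4, -4>.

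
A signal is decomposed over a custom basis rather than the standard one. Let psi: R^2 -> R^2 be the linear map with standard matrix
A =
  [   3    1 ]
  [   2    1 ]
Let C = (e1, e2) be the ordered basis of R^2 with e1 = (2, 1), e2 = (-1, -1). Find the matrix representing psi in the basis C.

The j-th column of [psi]_C is [psi(ej)]_C.
psi(e1) = A e1 = (7, 5) = 2e1 - 3e2, so column 1 is (2, -3).
Repeating for e2 and assembling the columns gives [[2, -1], [-3, 2]].

[[2, -1], [-3, 2]]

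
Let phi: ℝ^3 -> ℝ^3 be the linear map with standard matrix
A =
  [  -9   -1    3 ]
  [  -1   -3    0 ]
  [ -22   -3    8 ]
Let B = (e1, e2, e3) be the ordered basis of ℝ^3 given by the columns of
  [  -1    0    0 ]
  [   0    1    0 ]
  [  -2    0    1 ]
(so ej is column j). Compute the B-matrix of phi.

The j-th column of [phi]_B is [phi(ej)]_B.
phi(e1) = A e1 = (3, 1, 6) = -3e1 + e2 + 0·e3, so column 1 is (-3, 1, 0).
Repeating for e2, e3 and assembling the columns gives [[-3, 1, -3], [1, -3, 0], [0, -1, 2]].

[[-3, 1, -3], [1, -3, 0], [0, -1, 2]]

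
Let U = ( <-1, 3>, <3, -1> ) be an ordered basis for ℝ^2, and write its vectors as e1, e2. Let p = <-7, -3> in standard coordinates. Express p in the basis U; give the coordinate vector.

Write p = c_1 e1 + c_2 e2 and solve for the c_i.
System: -c_1 + 3c_2 = -7, 3c_1 - c_2 = -3; solving gives c_1 = -2, c_2 = -3.
Check: -2e1 - 3e2 = <-7, -3>.

<-2, -3>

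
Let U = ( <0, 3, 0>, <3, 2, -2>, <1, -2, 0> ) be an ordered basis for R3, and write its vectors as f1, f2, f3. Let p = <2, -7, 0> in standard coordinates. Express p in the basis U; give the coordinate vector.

[p]_U is the unique c with M c = p, where M has columns f1, ..., f3.
Solving this 3x3 system gives c = (-1, 0, 2).
Check: -f1 + 0·f2 + 2f3 = <2, -7, 0>.

<-1, 0, 2>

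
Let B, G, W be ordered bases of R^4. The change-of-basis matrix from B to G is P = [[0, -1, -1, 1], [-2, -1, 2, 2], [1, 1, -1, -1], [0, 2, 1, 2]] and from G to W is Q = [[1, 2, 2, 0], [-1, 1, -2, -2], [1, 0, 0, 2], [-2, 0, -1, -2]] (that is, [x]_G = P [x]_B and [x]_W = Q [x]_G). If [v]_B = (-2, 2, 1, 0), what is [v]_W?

Composing the changes, [v]_W = Q P [v]_B.
Q P = [[-2, -1, 1, 3], [-4, -6, 3, -1], [0, 3, 1, 5], [-1, -3, 1, -5]]; applying this to (-2, 2, 1, 0) gives (3, -1, 7, -3).

(3, -1, 7, -3)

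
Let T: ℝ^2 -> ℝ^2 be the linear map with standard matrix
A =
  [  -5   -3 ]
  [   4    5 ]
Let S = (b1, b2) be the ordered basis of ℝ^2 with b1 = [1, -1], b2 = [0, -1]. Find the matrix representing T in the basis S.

Let P have columns b1, b2. Then [T]_S = P^(-1) A P.
Here det P = -1, so P^(-1) is integer; computing A P first and then P^(-1)(A P) gives [[-2, 3], [3, 2]].

[[-2, 3], [3, 2]]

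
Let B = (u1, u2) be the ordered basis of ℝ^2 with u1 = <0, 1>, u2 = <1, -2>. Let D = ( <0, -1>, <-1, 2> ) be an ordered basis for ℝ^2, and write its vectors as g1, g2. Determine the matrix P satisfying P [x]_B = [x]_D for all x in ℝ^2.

[[-1, 0], [0, -1]]

Take x = uj: its B-coordinates are the j-th standard unit vector, so P e_j — column j of P — equals [uj]_D.
u1 = -g1 + 0·g2, giving column 1 = <-1, 0>; repeating for each j gives P = [[-1, 0], [0, -1]].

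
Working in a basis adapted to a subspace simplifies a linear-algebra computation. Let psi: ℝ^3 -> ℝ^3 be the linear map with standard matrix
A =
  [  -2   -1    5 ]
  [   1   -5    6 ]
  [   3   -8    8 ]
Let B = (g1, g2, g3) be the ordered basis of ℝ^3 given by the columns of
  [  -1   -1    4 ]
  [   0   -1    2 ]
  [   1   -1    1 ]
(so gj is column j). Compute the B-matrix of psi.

[[2, -2, 3], [-1, 0, -2], [2, -1, -1]]

Let P have columns g1, ..., g3. Then [psi]_B = P^(-1) A P.
Here det P = 1, so P^(-1) is integer; computing A P first and then P^(-1)(A P) gives [[2, -2, 3], [-1, 0, -2], [2, -1, -1]].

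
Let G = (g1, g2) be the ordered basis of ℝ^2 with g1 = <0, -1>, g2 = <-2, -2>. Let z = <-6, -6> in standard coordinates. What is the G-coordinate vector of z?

We seek scalars with c_1 g1 + c_2 g2 = z; equivalently solve M c = z where the columns of M are g1, g2.
System: 0c_1 - 2c_2 = -6, -c_1 - 2c_2 = -6; solving gives c_1 = 0, c_2 = 3.
Check: 0·g1 + 3g2 = <-6, -6>.

<0, 3>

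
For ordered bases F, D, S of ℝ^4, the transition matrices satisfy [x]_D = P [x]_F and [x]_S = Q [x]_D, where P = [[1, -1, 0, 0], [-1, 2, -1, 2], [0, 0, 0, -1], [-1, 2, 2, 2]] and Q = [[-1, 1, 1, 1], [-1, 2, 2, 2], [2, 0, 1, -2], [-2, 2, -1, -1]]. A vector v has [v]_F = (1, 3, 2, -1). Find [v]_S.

(11, 20, -17, -2)

First [v]_D = P [v]_F = (-2, 1, 1, 7).
Then [v]_S = Q [v]_D = (11, 20, -17, -2).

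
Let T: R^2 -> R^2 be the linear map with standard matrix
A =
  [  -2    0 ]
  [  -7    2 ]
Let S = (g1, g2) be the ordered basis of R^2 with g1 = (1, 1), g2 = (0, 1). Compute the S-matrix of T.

With P the matrix whose columns are g1, g2, [T]_S = P^(-1) A P.
Column by column: T(g1) = A g1 = (-2, -5); its S-coordinates (-2, -3) give column 1.
Continuing for each basis vector yields [T]_S = [[-2, 0], [-3, 2]].

[[-2, 0], [-3, 2]]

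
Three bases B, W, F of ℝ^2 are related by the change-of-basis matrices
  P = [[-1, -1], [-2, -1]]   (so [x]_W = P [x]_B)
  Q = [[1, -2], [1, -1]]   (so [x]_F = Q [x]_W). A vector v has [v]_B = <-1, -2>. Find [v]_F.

<-5, -1>

First [v]_W = P [v]_B = <3, 4>.
Then [v]_F = Q [v]_W = <-5, -1>.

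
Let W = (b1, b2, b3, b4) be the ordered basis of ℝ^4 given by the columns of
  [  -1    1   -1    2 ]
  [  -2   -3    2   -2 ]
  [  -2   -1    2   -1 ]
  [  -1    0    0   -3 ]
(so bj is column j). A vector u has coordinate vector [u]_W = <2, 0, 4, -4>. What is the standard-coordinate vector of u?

The coordinates say u = 2b1 + 0·b2 + 4b3 - 4b4; adding the scaled basis vectors gives <-14, 12, 8, 10>.

<-14, 12, 8, 10>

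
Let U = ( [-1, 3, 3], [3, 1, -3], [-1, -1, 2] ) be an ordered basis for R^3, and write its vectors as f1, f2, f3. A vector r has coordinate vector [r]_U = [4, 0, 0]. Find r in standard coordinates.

[-4, 12, 12]

The coordinates say r = 4f1 + 0·f2 + 0·f3; adding the scaled basis vectors gives [-4, 12, 12].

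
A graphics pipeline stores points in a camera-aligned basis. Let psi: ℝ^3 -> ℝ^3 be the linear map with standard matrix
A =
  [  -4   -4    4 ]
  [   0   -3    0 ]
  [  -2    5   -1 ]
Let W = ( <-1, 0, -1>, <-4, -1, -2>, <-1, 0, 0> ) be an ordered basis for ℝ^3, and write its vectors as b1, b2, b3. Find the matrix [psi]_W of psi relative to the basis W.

Let P have columns b1, ..., b3. Then [psi]_W = P^(-1) A P.
Here det P = 1, so P^(-1) is integer; computing A P first and then P^(-1)(A P) gives [[-3, 1, -2], [0, -3, 0], [3, -1, -2]].

[[-3, 1, -2], [0, -3, 0], [3, -1, -2]]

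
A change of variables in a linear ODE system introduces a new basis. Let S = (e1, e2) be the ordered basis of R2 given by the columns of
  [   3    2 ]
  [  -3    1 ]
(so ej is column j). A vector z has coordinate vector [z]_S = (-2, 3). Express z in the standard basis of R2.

(0, 9)

z = M [z]_S, where M has columns e1, e2.
Carrying out the matrix-vector product, z = (0, 9).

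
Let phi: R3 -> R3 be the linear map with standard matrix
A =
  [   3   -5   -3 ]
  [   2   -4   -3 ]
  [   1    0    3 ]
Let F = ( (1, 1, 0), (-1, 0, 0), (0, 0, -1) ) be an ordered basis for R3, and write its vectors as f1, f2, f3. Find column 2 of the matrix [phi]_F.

(-2, 1, 1)

Compute phi(f2) = A f2 = (-3, -2, -1) in standard coordinates.
Then write this in F-coordinates: solve for y in y_1 f1 + ... + y_3 f3 = (-3, -2, -1).
This gives y = (-2, 1, 1), which is column 2 of [phi]_F.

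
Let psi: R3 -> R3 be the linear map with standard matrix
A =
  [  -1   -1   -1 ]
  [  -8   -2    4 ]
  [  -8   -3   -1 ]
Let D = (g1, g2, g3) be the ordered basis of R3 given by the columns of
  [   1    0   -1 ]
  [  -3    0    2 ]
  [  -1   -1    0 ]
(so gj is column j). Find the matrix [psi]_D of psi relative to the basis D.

The j-th column of [psi]_D is [psi(gj)]_D.
psi(g1) = A g1 = [3, -6, 2] = 0·g1 - 2g2 - 3g3, so column 1 is [0, -2, -3].
Repeating for g2, g3 and assembling the columns gives [[0, 2, -2], [-2, -3, 0], [-3, 1, -1]].

[[0, 2, -2], [-2, -3, 0], [-3, 1, -1]]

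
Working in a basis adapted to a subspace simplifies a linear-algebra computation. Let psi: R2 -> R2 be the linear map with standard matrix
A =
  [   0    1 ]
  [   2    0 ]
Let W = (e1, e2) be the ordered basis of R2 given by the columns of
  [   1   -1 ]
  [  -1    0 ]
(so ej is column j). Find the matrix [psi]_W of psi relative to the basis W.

[[-2, 2], [-1, 2]]

With P the matrix whose columns are e1, e2, [psi]_W = P^(-1) A P.
Column by column: psi(e1) = A e1 = [-1, 2]; its W-coordinates [-2, -1] give column 1.
Continuing for each basis vector yields [psi]_W = [[-2, 2], [-1, 2]].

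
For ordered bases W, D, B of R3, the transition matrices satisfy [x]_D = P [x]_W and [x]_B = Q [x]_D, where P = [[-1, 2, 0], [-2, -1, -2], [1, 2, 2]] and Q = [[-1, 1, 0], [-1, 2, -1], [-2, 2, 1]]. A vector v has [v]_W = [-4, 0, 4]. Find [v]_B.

[-4, -8, -4]

Composing the changes, [v]_B = Q P [v]_W.
Q P = [[-1, -3, -2], [-4, -6, -6], [-1, -4, -2]]; applying this to [-4, 0, 4] gives [-4, -8, -4].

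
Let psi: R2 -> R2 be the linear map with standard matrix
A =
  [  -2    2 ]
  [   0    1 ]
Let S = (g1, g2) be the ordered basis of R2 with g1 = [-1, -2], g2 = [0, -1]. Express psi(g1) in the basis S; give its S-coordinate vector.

[2, -2]

Column 1 of [psi]_S is the S-coordinate vector of psi(g1).
In standard coordinates psi(g1) = A g1 = [-2, -2].
Converting to S: [-2, -2] = 2g1 - 2g2, so the coordinate vector is [2, -2].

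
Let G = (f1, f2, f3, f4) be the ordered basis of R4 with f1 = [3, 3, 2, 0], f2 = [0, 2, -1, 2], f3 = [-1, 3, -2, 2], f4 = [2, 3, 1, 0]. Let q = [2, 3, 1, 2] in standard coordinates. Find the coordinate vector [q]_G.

[3, 0, 1, -3]

We seek scalars with c_1 f1 + ... + c_4 f4 = q; equivalently solve M c = q where the columns of M are f1, ..., f4.
Row-reducing the augmented matrix [M | q] gives c = (3, 0, 1, -3).
Check: 3f1 + 0·f2 + f3 - 3f4 = [2, 3, 1, 2].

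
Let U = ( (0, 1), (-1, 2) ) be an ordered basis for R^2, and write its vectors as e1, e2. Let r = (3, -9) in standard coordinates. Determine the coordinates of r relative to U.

We seek scalars with c_1 e1 + c_2 e2 = r; equivalently solve M c = r where the columns of M are e1, e2.
System: 0c_1 - c_2 = 3, c_1 + 2c_2 = -9; solving gives c_1 = -3, c_2 = -3.
Check: -3e1 - 3e2 = (3, -9).

(-3, -3)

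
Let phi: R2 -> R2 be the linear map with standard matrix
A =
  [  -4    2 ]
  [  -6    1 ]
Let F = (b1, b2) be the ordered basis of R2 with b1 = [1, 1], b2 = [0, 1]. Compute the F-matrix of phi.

[[-2, 2], [-3, -1]]

With P the matrix whose columns are b1, b2, [phi]_F = P^(-1) A P.
Column by column: phi(b1) = A b1 = [-2, -5]; its F-coordinates [-2, -3] give column 1.
Continuing for each basis vector yields [phi]_F = [[-2, 2], [-3, -1]].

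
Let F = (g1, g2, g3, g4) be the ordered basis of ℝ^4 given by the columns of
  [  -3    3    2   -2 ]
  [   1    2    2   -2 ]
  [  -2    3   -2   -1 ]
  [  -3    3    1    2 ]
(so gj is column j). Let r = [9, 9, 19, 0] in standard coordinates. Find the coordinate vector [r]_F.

[r]_F is the unique c with M c = r, where M has columns g1, ..., g4.
Gaussian elimination on [M | r] yields c = (1, 4, -3, -3).
Check: g1 + 4g2 - 3g3 - 3g4 = [9, 9, 19, 0].

[1, 4, -3, -3]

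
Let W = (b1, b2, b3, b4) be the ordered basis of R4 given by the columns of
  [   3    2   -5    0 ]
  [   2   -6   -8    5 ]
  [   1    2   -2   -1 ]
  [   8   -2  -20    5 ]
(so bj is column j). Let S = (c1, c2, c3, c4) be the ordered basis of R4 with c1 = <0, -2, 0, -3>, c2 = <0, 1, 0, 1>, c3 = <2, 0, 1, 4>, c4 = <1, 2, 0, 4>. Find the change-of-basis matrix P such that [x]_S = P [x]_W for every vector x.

[[0, 0, 2, 0], [0, -2, -2, 1], [1, 2, -2, -1], [1, -2, -1, 2]]

Let M have columns bj and N have columns cj. Then for every x, N [x]_S = x = M [x]_W, so P = N^(-1) M.
Since det N = 1, N^(-1) has integer entries; multiplying gives P = [[0, 0, 2, 0], [0, -2, -2, 1], [1, 2, -2, -1], [1, -2, -1, 2]].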